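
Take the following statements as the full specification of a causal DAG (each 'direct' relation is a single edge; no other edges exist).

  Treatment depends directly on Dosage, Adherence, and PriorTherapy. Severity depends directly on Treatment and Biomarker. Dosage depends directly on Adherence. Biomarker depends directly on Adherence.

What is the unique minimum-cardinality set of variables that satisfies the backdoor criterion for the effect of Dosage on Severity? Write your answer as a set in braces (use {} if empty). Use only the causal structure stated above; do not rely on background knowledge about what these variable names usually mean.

Variables eligible for adjustment (non-descendants of Dosage, excluding Dosage and Severity): {Adherence, Biomarker, PriorTherapy}.
Backdoor paths from Dosage to Severity:
  P1: Dosage <- Adherence -> Biomarker -> Severity
  P2: Dosage <- Adherence -> Treatment -> Severity
The empty set is not sufficient: P1 (Dosage <- Adherence -> Biomarker -> Severity) has no collider blocking it and no conditioned non-collider, so it is open.
Try {Adherence}:
  P1: blocked at fork node Adherence ∈ conditioning set.
  P2: blocked at fork node Adherence ∈ conditioning set.
{Adherence} contains no descendant of Dosage and blocks every backdoor path.
No other singleton works — e.g. {PriorTherapy} leaves P1 open — so {Adherence} is the unique smallest valid adjustment set.

{Adherence}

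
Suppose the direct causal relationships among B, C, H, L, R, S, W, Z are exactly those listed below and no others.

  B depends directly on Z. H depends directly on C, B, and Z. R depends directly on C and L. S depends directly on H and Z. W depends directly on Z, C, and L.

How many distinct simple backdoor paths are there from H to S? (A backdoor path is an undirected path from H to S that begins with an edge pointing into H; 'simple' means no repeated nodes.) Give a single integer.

4

A backdoor path from H to S is any simple undirected path whose first edge points into H (i.e. leaves H via a parent).
Parents of H: {B, C, Z}.
Enumerating:
  P1: H <- C -> W <- Z -> S
  P2: H <- C -> R <- L -> W <- Z -> S
  P3: H <- Z -> S
  P4: H <- B <- Z -> S
That exhausts the simple backdoor paths. Count: 4.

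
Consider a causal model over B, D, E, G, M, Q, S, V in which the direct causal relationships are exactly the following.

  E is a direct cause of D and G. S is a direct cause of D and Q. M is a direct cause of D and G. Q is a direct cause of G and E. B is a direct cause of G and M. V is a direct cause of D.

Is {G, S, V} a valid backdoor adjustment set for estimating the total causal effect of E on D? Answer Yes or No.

Backdoor paths from E to D (paths whose first edge points into E):
  P1: E <- Q <- S -> D
  P2: E <- Q -> G <- B -> M -> D
  P3: E <- Q -> G <- M -> D
Condition 1 (no descendant of E in the set): FAILS — G is a descendant of E.
Condition 2 (every backdoor path blocked by {G, S, V}):
  P1: blocked at fork node S ∈ conditioning set.
  P2: open — collider(s) G are conditioned on (or have a conditioned descendant) and no non-collider on the path is in the set.
  P3: open — collider(s) G are conditioned on (or have a conditioned descendant) and no non-collider on the path is in the set.
{G, S, V} does not satisfy the backdoor criterion.

No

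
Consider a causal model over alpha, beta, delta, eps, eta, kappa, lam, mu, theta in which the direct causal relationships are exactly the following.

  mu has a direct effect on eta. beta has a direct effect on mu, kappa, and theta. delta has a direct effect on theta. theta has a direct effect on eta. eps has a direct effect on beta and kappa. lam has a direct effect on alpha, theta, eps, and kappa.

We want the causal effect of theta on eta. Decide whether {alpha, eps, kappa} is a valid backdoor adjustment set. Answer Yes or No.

No

Backdoor paths from theta to eta (paths whose first edge points into theta):
  P1: theta <- lam -> eps -> beta -> mu -> eta
  P2: theta <- lam -> eps -> kappa <- beta -> mu -> eta
  P3: theta <- lam -> kappa <- eps -> beta -> mu -> eta
  P4: theta <- lam -> kappa <- beta -> mu -> eta
  P5: theta <- beta -> mu -> eta
Condition 1 (no descendant of theta in the set): holds — descendants of theta are {eta}; none are in {alpha, eps, kappa}.
Condition 2 (every backdoor path blocked by {alpha, eps, kappa}):
  P1: blocked at chain node eps ∈ conditioning set.
  P2: blocked at chain node eps ∈ conditioning set.
  P3: blocked at fork node eps ∈ conditioning set.
  P4: open — collider(s) kappa are conditioned on (or have a conditioned descendant) and no non-collider on the path is in the set.
  P5: open — no interior node is in the conditioning set.
{alpha, eps, kappa} does not satisfy the backdoor criterion.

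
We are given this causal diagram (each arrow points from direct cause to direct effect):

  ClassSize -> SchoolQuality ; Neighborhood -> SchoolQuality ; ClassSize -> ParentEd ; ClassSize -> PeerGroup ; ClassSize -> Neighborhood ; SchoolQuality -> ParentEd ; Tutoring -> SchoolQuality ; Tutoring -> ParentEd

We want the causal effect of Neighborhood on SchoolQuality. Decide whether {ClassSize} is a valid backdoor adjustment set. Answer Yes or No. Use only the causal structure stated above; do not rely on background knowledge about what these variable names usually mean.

Yes

Backdoor paths from Neighborhood to SchoolQuality (paths whose first edge points into Neighborhood):
  P1: Neighborhood <- ClassSize -> SchoolQuality
  P2: Neighborhood <- ClassSize -> ParentEd <- Tutoring -> SchoolQuality
  P3: Neighborhood <- ClassSize -> ParentEd <- SchoolQuality
Condition 1 (no descendant of Neighborhood in the set): holds — descendants of Neighborhood are {ParentEd, SchoolQuality}; none are in {ClassSize}.
Condition 2 (every backdoor path blocked by {ClassSize}):
  P1: blocked at fork node ClassSize ∈ conditioning set.
  P2: blocked at fork node ClassSize ∈ conditioning set.
  P3: blocked at fork node ClassSize ∈ conditioning set.
{ClassSize} satisfies the backdoor criterion.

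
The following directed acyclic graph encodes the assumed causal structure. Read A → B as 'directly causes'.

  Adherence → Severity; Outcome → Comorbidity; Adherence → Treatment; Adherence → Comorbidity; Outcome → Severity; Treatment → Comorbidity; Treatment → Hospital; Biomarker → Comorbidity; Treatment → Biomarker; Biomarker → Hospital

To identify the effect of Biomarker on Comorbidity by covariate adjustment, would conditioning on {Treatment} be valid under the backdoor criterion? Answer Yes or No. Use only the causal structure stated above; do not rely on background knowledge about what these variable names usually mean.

Yes

Backdoor paths from Biomarker to Comorbidity (paths whose first edge points into Biomarker):
  P1: Biomarker <- Treatment <- Adherence -> Severity <- Outcome -> Comorbidity
  P2: Biomarker <- Treatment <- Adherence -> Comorbidity
  P3: Biomarker <- Treatment -> Comorbidity
Condition 1 (no descendant of Biomarker in the set): holds — descendants of Biomarker are {Comorbidity, Hospital}; none are in {Treatment}.
Condition 2 (every backdoor path blocked by {Treatment}):
  P1: blocked at chain node Treatment ∈ conditioning set.
  P2: blocked at chain node Treatment ∈ conditioning set.
  P3: blocked at fork node Treatment ∈ conditioning set.
{Treatment} satisfies the backdoor criterion.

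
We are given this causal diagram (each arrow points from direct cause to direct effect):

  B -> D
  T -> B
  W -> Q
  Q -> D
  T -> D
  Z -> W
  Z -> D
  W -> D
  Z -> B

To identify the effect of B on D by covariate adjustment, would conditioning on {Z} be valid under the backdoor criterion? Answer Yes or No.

Backdoor paths from B to D (paths whose first edge points into B):
  P1: B <- T -> D
  P2: B <- Z -> W -> Q -> D
  P3: B <- Z -> W -> D
  P4: B <- Z -> D
Condition 1 (no descendant of B in the set): holds — descendants of B are {D}; none are in {Z}.
Condition 2 (every backdoor path blocked by {Z}):
  P1: open — no interior node is in the conditioning set.
  P2: blocked at fork node Z ∈ conditioning set.
  P3: blocked at fork node Z ∈ conditioning set.
  P4: blocked at fork node Z ∈ conditioning set.
{Z} does not satisfy the backdoor criterion.

No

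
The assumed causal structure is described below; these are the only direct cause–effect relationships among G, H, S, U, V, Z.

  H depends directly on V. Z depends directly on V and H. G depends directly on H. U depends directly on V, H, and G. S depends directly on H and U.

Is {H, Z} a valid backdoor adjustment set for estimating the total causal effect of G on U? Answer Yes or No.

Backdoor paths from G to U (paths whose first edge points into G):
  P1: G <- H <- V -> U
  P2: G <- H -> Z <- V -> U
  P3: G <- H -> U
  P4: G <- H -> S <- U
Condition 1 (no descendant of G in the set): holds — descendants of G are {S, U}; none are in {H, Z}.
Condition 2 (every backdoor path blocked by {H, Z}):
  P1: blocked at chain node H ∈ conditioning set.
  P2: blocked at fork node H ∈ conditioning set.
  P3: blocked at fork node H ∈ conditioning set.
  P4: blocked at fork node H ∈ conditioning set.
{H, Z} satisfies the backdoor criterion.

Yes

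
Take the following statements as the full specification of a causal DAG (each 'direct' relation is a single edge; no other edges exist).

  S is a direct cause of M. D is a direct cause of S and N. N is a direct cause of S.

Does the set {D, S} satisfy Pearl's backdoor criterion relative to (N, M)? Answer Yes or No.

No

Backdoor paths from N to M (paths whose first edge points into N):
  P1: N <- D -> S -> M
Condition 1 (no descendant of N in the set): FAILS — S is a descendant of N.
Condition 2 (every backdoor path blocked by {D, S}):
  P1: blocked at fork node D ∈ conditioning set.
{D, S} does not satisfy the backdoor criterion.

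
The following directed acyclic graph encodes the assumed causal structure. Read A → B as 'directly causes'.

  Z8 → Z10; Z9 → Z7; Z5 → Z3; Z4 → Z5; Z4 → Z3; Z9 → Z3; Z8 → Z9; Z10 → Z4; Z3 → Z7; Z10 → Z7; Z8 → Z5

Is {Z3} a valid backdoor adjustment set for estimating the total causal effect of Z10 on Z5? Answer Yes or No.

No

Backdoor paths from Z10 to Z5 (paths whose first edge points into Z10):
  P1: Z10 <- Z8 -> Z5
  P2: Z10 <- Z8 -> Z9 -> Z3 <- Z4 -> Z5
  P3: Z10 <- Z8 -> Z9 -> Z3 <- Z5
  P4: Z10 <- Z8 -> Z9 -> Z7 <- Z3 <- Z4 -> Z5
  P5: Z10 <- Z8 -> Z9 -> Z7 <- Z3 <- Z5
Condition 1 (no descendant of Z10 in the set): FAILS — Z3 is a descendant of Z10.
Condition 2 (every backdoor path blocked by {Z3}):
  P1: open — no interior node is in the conditioning set.
  P2: open — collider(s) Z3 are conditioned on (or have a conditioned descendant) and no non-collider on the path is in the set.
  P3: open — collider(s) Z3 are conditioned on (or have a conditioned descendant) and no non-collider on the path is in the set.
  P4: blocked at collider Z7 (neither it nor any descendant is in the conditioning set).
  P5: blocked at collider Z7 (neither it nor any descendant is in the conditioning set).
{Z3} does not satisfy the backdoor criterion.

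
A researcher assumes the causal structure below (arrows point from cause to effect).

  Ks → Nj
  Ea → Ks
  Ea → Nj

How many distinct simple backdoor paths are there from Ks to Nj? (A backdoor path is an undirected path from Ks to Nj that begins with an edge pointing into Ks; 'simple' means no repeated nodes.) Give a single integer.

A backdoor path from Ks to Nj is any simple undirected path whose first edge points into Ks (i.e. leaves Ks via a parent).
Parents of Ks: {Ea}.
Enumerating:
  P1: Ks <- Ea -> Nj
That exhausts the simple backdoor paths. Count: 1.

1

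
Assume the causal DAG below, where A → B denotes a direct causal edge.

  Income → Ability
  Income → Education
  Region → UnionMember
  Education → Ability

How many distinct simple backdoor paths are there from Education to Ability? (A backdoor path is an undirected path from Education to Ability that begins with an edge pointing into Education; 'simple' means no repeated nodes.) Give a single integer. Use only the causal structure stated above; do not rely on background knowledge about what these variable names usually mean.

A backdoor path from Education to Ability is any simple undirected path whose first edge points into Education (i.e. leaves Education via a parent).
Parents of Education: {Income}.
Enumerating:
  P1: Education <- Income -> Ability
That exhausts the simple backdoor paths. Count: 1.

1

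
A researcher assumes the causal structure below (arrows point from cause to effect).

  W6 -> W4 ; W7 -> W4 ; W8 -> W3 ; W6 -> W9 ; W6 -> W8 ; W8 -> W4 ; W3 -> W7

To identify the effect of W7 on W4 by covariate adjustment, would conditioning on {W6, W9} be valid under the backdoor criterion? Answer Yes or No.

Backdoor paths from W7 to W4 (paths whose first edge points into W7):
  P1: W7 <- W3 <- W8 <- W6 -> W4
  P2: W7 <- W3 <- W8 -> W4
Condition 1 (no descendant of W7 in the set): holds — descendants of W7 are {W4}; none are in {W6, W9}.
Condition 2 (every backdoor path blocked by {W6, W9}):
  P1: blocked at fork node W6 ∈ conditioning set.
  P2: open — no interior node is in the conditioning set.
{W6, W9} does not satisfy the backdoor criterion.

No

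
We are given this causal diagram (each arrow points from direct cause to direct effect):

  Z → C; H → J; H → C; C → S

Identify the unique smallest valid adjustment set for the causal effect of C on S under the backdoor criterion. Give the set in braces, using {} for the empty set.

Variables eligible for adjustment (non-descendants of C, excluding C and S): {H, J, Z}.
Backdoor paths from C to S:
  (none)
With no backdoor paths the empty set already satisfies the criterion, and it is trivially minimal.

{}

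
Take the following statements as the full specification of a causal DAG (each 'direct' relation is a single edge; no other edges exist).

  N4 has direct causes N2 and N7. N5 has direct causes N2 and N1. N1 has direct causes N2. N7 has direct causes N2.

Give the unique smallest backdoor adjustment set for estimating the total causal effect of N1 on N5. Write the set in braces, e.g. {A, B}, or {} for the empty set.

Variables eligible for adjustment (non-descendants of N1, excluding N1 and N5): {N2, N4, N7}.
Backdoor paths from N1 to N5:
  P1: N1 <- N2 -> N5
The empty set is not sufficient: P1 (N1 <- N2 -> N5) has no collider blocking it and no conditioned non-collider, so it is open.
Try {N2}:
  P1: blocked at fork node N2 ∈ conditioning set.
{N2} contains no descendant of N1 and blocks every backdoor path.
No other singleton works — e.g. {N7} leaves P1 open — so {N2} is the unique smallest valid adjustment set.

{N2}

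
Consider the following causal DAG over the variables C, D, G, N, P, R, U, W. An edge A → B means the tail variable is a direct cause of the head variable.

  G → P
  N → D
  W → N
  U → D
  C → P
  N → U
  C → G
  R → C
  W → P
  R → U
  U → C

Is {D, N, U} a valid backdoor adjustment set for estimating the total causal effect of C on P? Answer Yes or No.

Backdoor paths from C to P (paths whose first edge points into C):
  P1: C <- R -> U <- N <- W -> P
  P2: C <- R -> U -> D <- N <- W -> P
  P3: C <- U <- N <- W -> P
  P4: C <- U -> D <- N <- W -> P
Condition 1 (no descendant of C in the set): holds — descendants of C are {G, P}; none are in {D, N, U}.
Condition 2 (every backdoor path blocked by {D, N, U}):
  P1: blocked at chain node N ∈ conditioning set.
  P2: blocked at chain node U ∈ conditioning set.
  P3: blocked at chain node U ∈ conditioning set.
  P4: blocked at fork node U ∈ conditioning set.
{D, N, U} satisfies the backdoor criterion.

Yes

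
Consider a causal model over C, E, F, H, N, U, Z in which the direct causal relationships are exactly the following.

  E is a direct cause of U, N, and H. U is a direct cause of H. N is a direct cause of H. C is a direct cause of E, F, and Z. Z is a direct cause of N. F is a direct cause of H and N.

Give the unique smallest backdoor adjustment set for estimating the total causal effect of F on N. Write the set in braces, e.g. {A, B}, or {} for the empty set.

{C}

Variables eligible for adjustment (non-descendants of F, excluding F and N): {C, E, U, Z}.
Backdoor paths from F to N:
  P1: F <- C -> E -> U -> H <- N
  P2: F <- C -> E -> N
  P3: F <- C -> E -> H <- N
  P4: F <- C -> Z -> N
The empty set is not sufficient: P2 (F <- C -> E -> N) has no collider blocking it and no conditioned non-collider, so it is open.
Try {C}:
  P1: blocked at fork node C ∈ conditioning set.
  P2: blocked at fork node C ∈ conditioning set.
  P3: blocked at fork node C ∈ conditioning set.
  P4: blocked at fork node C ∈ conditioning set.
{C} contains no descendant of F and blocks every backdoor path.
No other singleton works — e.g. {E} leaves P4 open — so {C} is the unique smallest valid adjustment set.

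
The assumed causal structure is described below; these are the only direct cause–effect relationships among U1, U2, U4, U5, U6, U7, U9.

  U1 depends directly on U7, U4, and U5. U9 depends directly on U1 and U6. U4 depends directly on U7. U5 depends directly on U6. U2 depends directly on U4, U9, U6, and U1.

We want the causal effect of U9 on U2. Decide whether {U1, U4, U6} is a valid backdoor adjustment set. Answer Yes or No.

Backdoor paths from U9 to U2 (paths whose first edge points into U9):
  P1: U9 <- U6 -> U5 -> U1 <- U7 -> U4 -> U2
  P2: U9 <- U6 -> U5 -> U1 <- U4 -> U2
  P3: U9 <- U6 -> U5 -> U1 -> U2
  P4: U9 <- U6 -> U2
  P5: U9 <- U1 <- U7 -> U4 -> U2
  P6: U9 <- U1 <- U4 -> U2
  P7: U9 <- U1 <- U5 <- U6 -> U2
  P8: U9 <- U1 -> U2
Condition 1 (no descendant of U9 in the set): holds — descendants of U9 are {U2}; none are in {U1, U4, U6}.
Condition 2 (every backdoor path blocked by {U1, U4, U6}):
  P1: blocked at fork node U6 ∈ conditioning set.
  P2: blocked at fork node U6 ∈ conditioning set.
  P3: blocked at fork node U6 ∈ conditioning set.
  P4: blocked at fork node U6 ∈ conditioning set.
  P5: blocked at chain node U1 ∈ conditioning set.
  P6: blocked at chain node U1 ∈ conditioning set.
  P7: blocked at chain node U1 ∈ conditioning set.
  P8: blocked at fork node U1 ∈ conditioning set.
{U1, U4, U6} satisfies the backdoor criterion.

Yes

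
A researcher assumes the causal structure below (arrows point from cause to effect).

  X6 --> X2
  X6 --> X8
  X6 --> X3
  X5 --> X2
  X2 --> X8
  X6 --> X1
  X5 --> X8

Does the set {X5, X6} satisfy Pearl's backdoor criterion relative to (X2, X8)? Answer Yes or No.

Yes

Backdoor paths from X2 to X8 (paths whose first edge points into X2):
  P1: X2 <- X6 -> X8
  P2: X2 <- X5 -> X8
Condition 1 (no descendant of X2 in the set): holds — descendants of X2 are {X8}; none are in {X5, X6}.
Condition 2 (every backdoor path blocked by {X5, X6}):
  P1: blocked at fork node X6 ∈ conditioning set.
  P2: blocked at fork node X5 ∈ conditioning set.
{X5, X6} satisfies the backdoor criterion.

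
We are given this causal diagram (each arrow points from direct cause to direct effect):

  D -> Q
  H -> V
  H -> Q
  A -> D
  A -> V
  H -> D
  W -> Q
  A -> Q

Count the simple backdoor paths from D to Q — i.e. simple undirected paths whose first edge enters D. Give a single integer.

A backdoor path from D to Q is any simple undirected path whose first edge points into D (i.e. leaves D via a parent).
Parents of D: {A, H}.
Enumerating:
  P1: D <- A -> V <- H -> Q
  P2: D <- A -> Q
  P3: D <- H -> V <- A -> Q
  P4: D <- H -> Q
That exhausts the simple backdoor paths. Count: 4.

4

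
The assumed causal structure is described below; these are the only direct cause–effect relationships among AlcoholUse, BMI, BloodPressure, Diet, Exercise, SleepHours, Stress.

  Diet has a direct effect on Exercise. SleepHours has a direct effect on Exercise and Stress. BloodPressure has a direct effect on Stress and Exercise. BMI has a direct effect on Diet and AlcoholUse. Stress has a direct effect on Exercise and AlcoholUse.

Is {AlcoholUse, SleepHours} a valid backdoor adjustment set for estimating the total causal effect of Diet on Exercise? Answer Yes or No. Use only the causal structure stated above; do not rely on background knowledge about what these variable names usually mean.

Backdoor paths from Diet to Exercise (paths whose first edge points into Diet):
  P1: Diet <- BMI -> AlcoholUse <- Stress <- BloodPressure -> Exercise
  P2: Diet <- BMI -> AlcoholUse <- Stress <- SleepHours -> Exercise
  P3: Diet <- BMI -> AlcoholUse <- Stress -> Exercise
Condition 1 (no descendant of Diet in the set): holds — descendants of Diet are {Exercise}; none are in {AlcoholUse, SleepHours}.
Condition 2 (every backdoor path blocked by {AlcoholUse, SleepHours}):
  P1: open — collider(s) AlcoholUse are conditioned on (or have a conditioned descendant) and no non-collider on the path is in the set.
  P2: blocked at fork node SleepHours ∈ conditioning set.
  P3: open — collider(s) AlcoholUse are conditioned on (or have a conditioned descendant) and no non-collider on the path is in the set.
{AlcoholUse, SleepHours} does not satisfy the backdoor criterion.

No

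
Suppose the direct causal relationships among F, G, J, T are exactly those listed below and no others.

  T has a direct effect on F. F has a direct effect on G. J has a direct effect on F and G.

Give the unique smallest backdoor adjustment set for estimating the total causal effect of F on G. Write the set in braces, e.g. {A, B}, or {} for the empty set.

{J}

Variables eligible for adjustment (non-descendants of F, excluding F and G): {J, T}.
Backdoor paths from F to G:
  P1: F <- J -> G
The empty set is not sufficient: P1 (F <- J -> G) has no collider blocking it and no conditioned non-collider, so it is open.
Try {J}:
  P1: blocked at fork node J ∈ conditioning set.
{J} contains no descendant of F and blocks every backdoor path.
No other singleton works — e.g. {T} leaves P1 open — so {J} is the unique smallest valid adjustment set.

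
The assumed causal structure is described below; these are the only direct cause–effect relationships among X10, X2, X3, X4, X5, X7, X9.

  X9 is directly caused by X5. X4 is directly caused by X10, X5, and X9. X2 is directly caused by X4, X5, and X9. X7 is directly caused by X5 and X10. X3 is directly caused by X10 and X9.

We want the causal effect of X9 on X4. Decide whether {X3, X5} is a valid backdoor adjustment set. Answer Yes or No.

Backdoor paths from X9 to X4 (paths whose first edge points into X9):
  P1: X9 <- X5 -> X4
  P2: X9 <- X5 -> X7 <- X10 -> X4
  P3: X9 <- X5 -> X2 <- X4
Condition 1 (no descendant of X9 in the set): FAILS — X3 is a descendant of X9.
Condition 2 (every backdoor path blocked by {X3, X5}):
  P1: blocked at fork node X5 ∈ conditioning set.
  P2: blocked at fork node X5 ∈ conditioning set.
  P3: blocked at fork node X5 ∈ conditioning set.
{X3, X5} does not satisfy the backdoor criterion.

No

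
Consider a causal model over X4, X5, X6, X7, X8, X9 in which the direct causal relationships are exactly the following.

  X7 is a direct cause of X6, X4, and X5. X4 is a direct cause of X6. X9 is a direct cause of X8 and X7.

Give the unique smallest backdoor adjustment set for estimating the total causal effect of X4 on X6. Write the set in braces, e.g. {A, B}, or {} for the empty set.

{X7}

Variables eligible for adjustment (non-descendants of X4, excluding X4 and X6): {X5, X7, X8, X9}.
Backdoor paths from X4 to X6:
  P1: X4 <- X7 -> X6
The empty set is not sufficient: P1 (X4 <- X7 -> X6) has no collider blocking it and no conditioned non-collider, so it is open.
Try {X7}:
  P1: blocked at fork node X7 ∈ conditioning set.
{X7} contains no descendant of X4 and blocks every backdoor path.
No other singleton works — e.g. {X9} leaves P1 open — so {X7} is the unique smallest valid adjustment set.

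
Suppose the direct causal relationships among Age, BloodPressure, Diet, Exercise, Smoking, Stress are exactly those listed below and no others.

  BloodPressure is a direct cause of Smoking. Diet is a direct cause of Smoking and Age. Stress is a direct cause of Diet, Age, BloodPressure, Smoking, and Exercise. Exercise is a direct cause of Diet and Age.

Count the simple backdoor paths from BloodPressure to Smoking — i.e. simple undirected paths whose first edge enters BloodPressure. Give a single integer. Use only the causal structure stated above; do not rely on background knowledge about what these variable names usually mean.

6

A backdoor path from BloodPressure to Smoking is any simple undirected path whose first edge points into BloodPressure (i.e. leaves BloodPressure via a parent).
Parents of BloodPressure: {Stress}.
Enumerating:
  P1: BloodPressure <- Stress -> Exercise -> Diet -> Smoking
  P2: BloodPressure <- Stress -> Exercise -> Age <- Diet -> Smoking
  P3: BloodPressure <- Stress -> Diet -> Smoking
  P4: BloodPressure <- Stress -> Age <- Exercise -> Diet -> Smoking
  P5: BloodPressure <- Stress -> Age <- Diet -> Smoking
  P6: BloodPressure <- Stress -> Smoking
That exhausts the simple backdoor paths. Count: 6.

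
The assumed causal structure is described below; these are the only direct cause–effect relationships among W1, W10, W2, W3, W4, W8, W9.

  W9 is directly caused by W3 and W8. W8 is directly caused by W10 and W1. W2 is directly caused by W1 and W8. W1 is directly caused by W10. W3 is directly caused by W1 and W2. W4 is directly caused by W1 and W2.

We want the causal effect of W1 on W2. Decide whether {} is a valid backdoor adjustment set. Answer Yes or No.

No

Backdoor paths from W1 to W2 (paths whose first edge points into W1):
  P1: W1 <- W10 -> W8 -> W2
  P2: W1 <- W10 -> W8 -> W9 <- W3 <- W2
Condition 1 (no descendant of W1 in the set): holds — descendants of W1 are {W2, W3, W4, W8, W9}; none are in {}.
Condition 2 (every backdoor path blocked by {}):
  P1: open — no interior node is in the conditioning set.
  P2: blocked at collider W9 (neither it nor any descendant is in the conditioning set).
{} does not satisfy the backdoor criterion.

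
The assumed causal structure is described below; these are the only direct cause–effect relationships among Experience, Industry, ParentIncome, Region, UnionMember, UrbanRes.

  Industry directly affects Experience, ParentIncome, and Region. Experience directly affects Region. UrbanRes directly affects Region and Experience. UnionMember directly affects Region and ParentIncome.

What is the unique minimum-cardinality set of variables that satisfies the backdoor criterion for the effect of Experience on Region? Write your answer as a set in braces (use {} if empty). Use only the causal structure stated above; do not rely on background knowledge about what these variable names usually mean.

{Industry, UrbanRes}

Variables eligible for adjustment (non-descendants of Experience, excluding Experience and Region): {Industry, ParentIncome, UnionMember, UrbanRes}.
Backdoor paths from Experience to Region:
  P1: Experience <- Industry -> Region
  P2: Experience <- Industry -> ParentIncome <- UnionMember -> Region
  P3: Experience <- UrbanRes -> Region
The empty set is not sufficient: P1 (Experience <- Industry -> Region) has no collider blocking it and no conditioned non-collider, so it is open.
Try {Industry, UrbanRes}:
  P1: blocked at fork node Industry ∈ conditioning set.
  P2: blocked at fork node Industry ∈ conditioning set.
  P3: blocked at fork node UrbanRes ∈ conditioning set.
{Industry, UrbanRes} contains no descendant of Experience and blocks every backdoor path.
Every element of {Industry, UrbanRes} is needed (dropping Industry leaves P1 open; dropping UrbanRes leaves P3 open), so no proper subset is valid.
Among all size-2 subsets of the eligible variables, only {Industry, UrbanRes} blocks every backdoor path, so it is the unique smallest valid adjustment set.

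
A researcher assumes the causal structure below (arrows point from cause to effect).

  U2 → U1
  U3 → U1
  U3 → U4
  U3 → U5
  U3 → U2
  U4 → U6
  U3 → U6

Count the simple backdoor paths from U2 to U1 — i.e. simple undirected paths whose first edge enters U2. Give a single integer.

A backdoor path from U2 to U1 is any simple undirected path whose first edge points into U2 (i.e. leaves U2 via a parent).
Parents of U2: {U3}.
Enumerating:
  P1: U2 <- U3 -> U1
That exhausts the simple backdoor paths. Count: 1.

1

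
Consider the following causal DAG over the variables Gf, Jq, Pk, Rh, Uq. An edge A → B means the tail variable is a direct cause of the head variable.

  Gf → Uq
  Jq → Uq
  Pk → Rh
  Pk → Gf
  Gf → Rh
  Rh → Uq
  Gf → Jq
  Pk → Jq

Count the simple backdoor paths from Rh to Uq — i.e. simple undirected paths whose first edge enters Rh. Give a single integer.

A backdoor path from Rh to Uq is any simple undirected path whose first edge points into Rh (i.e. leaves Rh via a parent).
Parents of Rh: {Gf, Pk}.
Enumerating:
  P1: Rh <- Pk -> Gf -> Jq -> Uq
  P2: Rh <- Pk -> Gf -> Uq
  P3: Rh <- Pk -> Jq <- Gf -> Uq
  P4: Rh <- Pk -> Jq -> Uq
  P5: Rh <- Gf <- Pk -> Jq -> Uq
  P6: Rh <- Gf -> Jq -> Uq
  P7: Rh <- Gf -> Uq
That exhausts the simple backdoor paths. Count: 7.

7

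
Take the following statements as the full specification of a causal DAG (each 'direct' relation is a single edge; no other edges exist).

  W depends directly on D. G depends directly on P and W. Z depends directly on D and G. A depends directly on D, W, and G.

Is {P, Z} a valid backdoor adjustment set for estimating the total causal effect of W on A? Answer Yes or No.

No

Backdoor paths from W to A (paths whose first edge points into W):
  P1: W <- D -> Z <- G -> A
  P2: W <- D -> A
Condition 1 (no descendant of W in the set): FAILS — Z is a descendant of W.
Condition 2 (every backdoor path blocked by {P, Z}):
  P1: open — collider(s) Z are conditioned on (or have a conditioned descendant) and no non-collider on the path is in the set.
  P2: open — no interior node is in the conditioning set.
{P, Z} does not satisfy the backdoor criterion.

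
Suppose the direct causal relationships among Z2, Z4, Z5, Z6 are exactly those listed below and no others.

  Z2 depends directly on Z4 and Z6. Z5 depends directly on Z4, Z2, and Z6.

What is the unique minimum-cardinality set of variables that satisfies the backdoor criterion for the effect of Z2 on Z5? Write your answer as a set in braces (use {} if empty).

{Z4, Z6}

Variables eligible for adjustment (non-descendants of Z2, excluding Z2 and Z5): {Z4, Z6}.
Backdoor paths from Z2 to Z5:
  P1: Z2 <- Z4 -> Z5
  P2: Z2 <- Z6 -> Z5
The empty set is not sufficient: P1 (Z2 <- Z4 -> Z5) has no collider blocking it and no conditioned non-collider, so it is open.
Try {Z4, Z6}:
  P1: blocked at fork node Z4 ∈ conditioning set.
  P2: blocked at fork node Z6 ∈ conditioning set.
{Z4, Z6} contains no descendant of Z2 and blocks every backdoor path.
Every element of {Z4, Z6} is needed (dropping Z4 leaves P1 open; dropping Z6 leaves P2 open), so no proper subset is valid.
Among all size-2 subsets of the eligible variables, only {Z4, Z6} blocks every backdoor path, so it is the unique smallest valid adjustment set.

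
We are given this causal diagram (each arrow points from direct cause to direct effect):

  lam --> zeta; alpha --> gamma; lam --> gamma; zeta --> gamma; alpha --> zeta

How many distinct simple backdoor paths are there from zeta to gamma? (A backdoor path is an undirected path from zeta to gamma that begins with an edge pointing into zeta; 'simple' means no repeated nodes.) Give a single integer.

A backdoor path from zeta to gamma is any simple undirected path whose first edge points into zeta (i.e. leaves zeta via a parent).
Parents of zeta: {alpha, lam}.
Enumerating:
  P1: zeta <- alpha -> gamma
  P2: zeta <- lam -> gamma
That exhausts the simple backdoor paths. Count: 2.

2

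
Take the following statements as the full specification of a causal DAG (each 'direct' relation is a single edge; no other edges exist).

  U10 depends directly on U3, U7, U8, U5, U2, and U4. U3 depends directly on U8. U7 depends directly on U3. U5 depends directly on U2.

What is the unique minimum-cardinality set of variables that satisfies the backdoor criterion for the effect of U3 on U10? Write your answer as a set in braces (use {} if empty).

Variables eligible for adjustment (non-descendants of U3, excluding U3 and U10): {U2, U4, U5, U8}.
Backdoor paths from U3 to U10:
  P1: U3 <- U8 -> U10
The empty set is not sufficient: P1 (U3 <- U8 -> U10) has no collider blocking it and no conditioned non-collider, so it is open.
Try {U8}:
  P1: blocked at fork node U8 ∈ conditioning set.
{U8} contains no descendant of U3 and blocks every backdoor path.
No other singleton works — e.g. {U4} leaves P1 open — so {U8} is the unique smallest valid adjustment set.

{U8}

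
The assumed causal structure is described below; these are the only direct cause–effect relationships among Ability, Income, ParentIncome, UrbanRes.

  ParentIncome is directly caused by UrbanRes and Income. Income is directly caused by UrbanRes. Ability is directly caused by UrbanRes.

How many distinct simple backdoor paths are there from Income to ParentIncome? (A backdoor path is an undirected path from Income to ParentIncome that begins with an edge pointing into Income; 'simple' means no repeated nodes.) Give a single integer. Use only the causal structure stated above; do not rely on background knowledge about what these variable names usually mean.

1

A backdoor path from Income to ParentIncome is any simple undirected path whose first edge points into Income (i.e. leaves Income via a parent).
Parents of Income: {UrbanRes}.
Enumerating:
  P1: Income <- UrbanRes -> ParentIncome
That exhausts the simple backdoor paths. Count: 1.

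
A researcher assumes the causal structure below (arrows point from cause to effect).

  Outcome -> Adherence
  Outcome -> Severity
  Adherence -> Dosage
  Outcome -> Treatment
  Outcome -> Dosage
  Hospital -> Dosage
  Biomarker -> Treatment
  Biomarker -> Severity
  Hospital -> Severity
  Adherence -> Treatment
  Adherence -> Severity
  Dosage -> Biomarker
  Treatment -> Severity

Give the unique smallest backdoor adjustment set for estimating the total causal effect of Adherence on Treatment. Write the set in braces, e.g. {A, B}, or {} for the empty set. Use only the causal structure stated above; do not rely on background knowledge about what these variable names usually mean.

Variables eligible for adjustment (non-descendants of Adherence, excluding Adherence and Treatment): {Hospital, Outcome}.
Backdoor paths from Adherence to Treatment:
  P1: Adherence <- Outcome -> Dosage <- Hospital -> Severity <- Biomarker -> Treatment
  P2: Adherence <- Outcome -> Dosage <- Hospital -> Severity <- Treatment
  P3: Adherence <- Outcome -> Dosage -> Biomarker -> Treatment
  P4: Adherence <- Outcome -> Dosage -> Biomarker -> Severity <- Treatment
  P5: Adherence <- Outcome -> Treatment
  P6: Adherence <- Outcome -> Severity <- Hospital -> Dosage -> Biomarker -> Treatment
  P7: Adherence <- Outcome -> Severity <- Biomarker -> Treatment
  P8: Adherence <- Outcome -> Severity <- Treatment
The empty set is not sufficient: P3 (Adherence <- Outcome -> Dosage -> Biomarker -> Treatment) has no collider blocking it and no conditioned non-collider, so it is open.
Try {Outcome}:
  P1: blocked at fork node Outcome ∈ conditioning set.
  P2: blocked at fork node Outcome ∈ conditioning set.
  P3: blocked at fork node Outcome ∈ conditioning set.
  P4: blocked at fork node Outcome ∈ conditioning set.
  P5: blocked at fork node Outcome ∈ conditioning set.
  P6: blocked at fork node Outcome ∈ conditioning set.
  P7: blocked at fork node Outcome ∈ conditioning set.
  P8: blocked at fork node Outcome ∈ conditioning set.
{Outcome} contains no descendant of Adherence and blocks every backdoor path.
No other singleton works — e.g. {Hospital} leaves P3 open — so {Outcome} is the unique smallest valid adjustment set.

{Outcome}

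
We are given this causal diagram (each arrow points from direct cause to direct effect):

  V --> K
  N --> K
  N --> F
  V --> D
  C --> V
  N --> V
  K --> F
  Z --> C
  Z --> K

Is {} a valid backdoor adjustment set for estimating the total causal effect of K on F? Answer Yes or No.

Backdoor paths from K to F (paths whose first edge points into K):
  P1: K <- Z -> C -> V <- N -> F
  P2: K <- N -> F
  P3: K <- V <- N -> F
Condition 1 (no descendant of K in the set): holds — descendants of K are {F}; none are in {}.
Condition 2 (every backdoor path blocked by {}):
  P1: blocked at collider V (neither it nor any descendant is in the conditioning set).
  P2: open — no interior node is in the conditioning set.
  P3: open — no interior node is in the conditioning set.
{} does not satisfy the backdoor criterion.

No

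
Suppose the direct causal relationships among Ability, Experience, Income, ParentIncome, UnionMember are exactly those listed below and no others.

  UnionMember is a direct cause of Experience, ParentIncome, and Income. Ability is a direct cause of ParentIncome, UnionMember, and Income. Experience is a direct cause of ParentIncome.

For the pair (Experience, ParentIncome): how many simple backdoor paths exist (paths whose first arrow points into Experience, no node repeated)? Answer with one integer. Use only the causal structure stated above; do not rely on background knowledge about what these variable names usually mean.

3

A backdoor path from Experience to ParentIncome is any simple undirected path whose first edge points into Experience (i.e. leaves Experience via a parent).
Parents of Experience: {UnionMember}.
Enumerating:
  P1: Experience <- UnionMember <- Ability -> ParentIncome
  P2: Experience <- UnionMember -> Income <- Ability -> ParentIncome
  P3: Experience <- UnionMember -> ParentIncome
That exhausts the simple backdoor paths. Count: 3.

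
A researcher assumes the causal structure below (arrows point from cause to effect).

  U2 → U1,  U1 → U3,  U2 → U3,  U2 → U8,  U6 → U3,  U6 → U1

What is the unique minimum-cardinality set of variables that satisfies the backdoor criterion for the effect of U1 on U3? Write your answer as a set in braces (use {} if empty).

Variables eligible for adjustment (non-descendants of U1, excluding U1 and U3): {U2, U6, U8}.
Backdoor paths from U1 to U3:
  P1: U1 <- U6 -> U3
  P2: U1 <- U2 -> U3
The empty set is not sufficient: P1 (U1 <- U6 -> U3) has no collider blocking it and no conditioned non-collider, so it is open.
Try {U2, U6}:
  P1: blocked at fork node U6 ∈ conditioning set.
  P2: blocked at fork node U2 ∈ conditioning set.
{U2, U6} contains no descendant of U1 and blocks every backdoor path.
Every element of {U2, U6} is needed (dropping U2 leaves P2 open; dropping U6 leaves P1 open), so no proper subset is valid.
Among all size-2 subsets of the eligible variables, only {U2, U6} blocks every backdoor path, so it is the unique smallest valid adjustment set.

{U2, U6}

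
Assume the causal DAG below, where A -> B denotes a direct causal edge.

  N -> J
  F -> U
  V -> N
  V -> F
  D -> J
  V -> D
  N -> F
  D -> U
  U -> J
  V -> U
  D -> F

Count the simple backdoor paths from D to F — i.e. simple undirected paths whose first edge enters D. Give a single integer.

5

A backdoor path from D to F is any simple undirected path whose first edge points into D (i.e. leaves D via a parent).
Parents of D: {V}.
Enumerating:
  P1: D <- V -> N -> F
  P2: D <- V -> N -> J <- U <- F
  P3: D <- V -> F
  P4: D <- V -> U <- F
  P5: D <- V -> U -> J <- N -> F
That exhausts the simple backdoor paths. Count: 5.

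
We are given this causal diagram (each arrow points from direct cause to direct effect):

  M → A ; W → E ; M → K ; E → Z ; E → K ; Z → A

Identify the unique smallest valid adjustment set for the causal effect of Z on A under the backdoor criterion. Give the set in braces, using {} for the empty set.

{}

Variables eligible for adjustment (non-descendants of Z, excluding Z and A): {E, K, M, W}.
Backdoor paths from Z to A:
  P1: Z <- E -> K <- M -> A
Each backdoor path contains an unconditioned collider, so every path is already blocked with the empty conditioning set:
  P1: blocked at collider K (neither it nor any descendant is in the conditioning set).
The empty set is therefore the unique smallest valid set.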